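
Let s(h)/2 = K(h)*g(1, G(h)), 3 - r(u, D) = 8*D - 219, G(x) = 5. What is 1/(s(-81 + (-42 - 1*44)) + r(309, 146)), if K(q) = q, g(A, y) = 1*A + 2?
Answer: -1/1948 ≈ -0.00051335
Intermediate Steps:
g(A, y) = 2 + A (g(A, y) = A + 2 = 2 + A)
r(u, D) = 222 - 8*D (r(u, D) = 3 - (8*D - 219) = 3 - (-219 + 8*D) = 3 + (219 - 8*D) = 222 - 8*D)
s(h) = 6*h (s(h) = 2*(h*(2 + 1)) = 2*(h*3) = 2*(3*h) = 6*h)
1/(s(-81 + (-42 - 1*44)) + r(309, 146)) = 1/(6*(-81 + (-42 - 1*44)) + (222 - 8*146)) = 1/(6*(-81 + (-42 - 44)) + (222 - 1168)) = 1/(6*(-81 - 86) - 946) = 1/(6*(-167) - 946) = 1/(-1002 - 946) = 1/(-1948) = -1/1948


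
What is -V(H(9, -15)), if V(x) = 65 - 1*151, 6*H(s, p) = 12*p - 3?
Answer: 86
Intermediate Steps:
H(s, p) = -½ + 2*p (H(s, p) = (12*p - 3)/6 = (-3 + 12*p)/6 = -½ + 2*p)
V(x) = -86 (V(x) = 65 - 151 = -86)
-V(H(9, -15)) = -1*(-86) = 86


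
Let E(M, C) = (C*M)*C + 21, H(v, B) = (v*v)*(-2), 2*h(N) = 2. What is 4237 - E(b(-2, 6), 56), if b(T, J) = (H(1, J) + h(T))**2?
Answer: 1080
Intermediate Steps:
h(N) = 1 (h(N) = (1/2)*2 = 1)
H(v, B) = -2*v**2 (H(v, B) = v**2*(-2) = -2*v**2)
b(T, J) = 1 (b(T, J) = (-2*1**2 + 1)**2 = (-2*1 + 1)**2 = (-2 + 1)**2 = (-1)**2 = 1)
E(M, C) = 21 + M*C**2 (E(M, C) = M*C**2 + 21 = 21 + M*C**2)
4237 - E(b(-2, 6), 56) = 4237 - (21 + 1*56**2) = 4237 - (21 + 1*3136) = 4237 - (21 + 3136) = 4237 - 1*3157 = 4237 - 3157 = 1080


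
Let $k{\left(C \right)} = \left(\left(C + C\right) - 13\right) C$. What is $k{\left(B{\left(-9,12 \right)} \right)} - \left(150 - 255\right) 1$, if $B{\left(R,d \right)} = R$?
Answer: $384$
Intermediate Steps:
$k{\left(C \right)} = C \left(-13 + 2 C\right)$ ($k{\left(C \right)} = \left(2 C - 13\right) C = \left(-13 + 2 C\right) C = C \left(-13 + 2 C\right)$)
$k{\left(B{\left(-9,12 \right)} \right)} - \left(150 - 255\right) 1 = - 9 \left(-13 + 2 \left(-9\right)\right) - \left(150 - 255\right) 1 = - 9 \left(-13 - 18\right) - \left(-105\right) 1 = \left(-9\right) \left(-31\right) - -105 = 279 + 105 = 384$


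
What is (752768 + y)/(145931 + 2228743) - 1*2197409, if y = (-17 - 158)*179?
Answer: -1739376432741/791558 ≈ -2.1974e+6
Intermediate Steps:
y = -31325 (y = -175*179 = -31325)
(752768 + y)/(145931 + 2228743) - 1*2197409 = (752768 - 31325)/(145931 + 2228743) - 1*2197409 = 721443/2374674 - 2197409 = 721443*(1/2374674) - 2197409 = 240481/791558 - 2197409 = -1739376432741/791558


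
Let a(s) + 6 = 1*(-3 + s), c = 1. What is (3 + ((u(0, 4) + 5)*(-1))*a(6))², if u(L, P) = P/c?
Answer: 900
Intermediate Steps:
u(L, P) = P (u(L, P) = P/1 = P*1 = P)
a(s) = -9 + s (a(s) = -6 + 1*(-3 + s) = -6 + (-3 + s) = -9 + s)
(3 + ((u(0, 4) + 5)*(-1))*a(6))² = (3 + ((4 + 5)*(-1))*(-9 + 6))² = (3 + (9*(-1))*(-3))² = (3 - 9*(-3))² = (3 + 27)² = 30² = 900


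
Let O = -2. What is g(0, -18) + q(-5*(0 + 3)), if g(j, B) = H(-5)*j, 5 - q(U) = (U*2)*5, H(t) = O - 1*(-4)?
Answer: 155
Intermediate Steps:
H(t) = 2 (H(t) = -2 - 1*(-4) = -2 + 4 = 2)
q(U) = 5 - 10*U (q(U) = 5 - U*2*5 = 5 - 2*U*5 = 5 - 10*U)
g(j, B) = 2*j
g(0, -18) + q(-5*(0 + 3)) = 2*0 + (5 - (-50)*(0 + 3)) = 0 + (5 - (-50)*3) = 0 + (5 - 10*(-15)) = 0 + (5 + 150) = 0 + 155 = 155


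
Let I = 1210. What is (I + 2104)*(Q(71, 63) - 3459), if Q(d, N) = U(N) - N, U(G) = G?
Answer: -11463126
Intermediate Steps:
Q(d, N) = 0 (Q(d, N) = N - N = 0)
(I + 2104)*(Q(71, 63) - 3459) = (1210 + 2104)*(0 - 3459) = 3314*(-3459) = -11463126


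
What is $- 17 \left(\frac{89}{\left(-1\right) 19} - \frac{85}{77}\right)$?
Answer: $\frac{143956}{1463} \approx 98.398$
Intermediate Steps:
$- 17 \left(\frac{89}{\left(-1\right) 19} - \frac{85}{77}\right) = - 17 \left(\frac{89}{-19} - \frac{85}{77}\right) = - 17 \left(89 \left(- \frac{1}{19}\right) - \frac{85}{77}\right) = - 17 \left(- \frac{89}{19} - \frac{85}{77}\right) = \left(-17\right) \left(- \frac{8468}{1463}\right) = \frac{143956}{1463}$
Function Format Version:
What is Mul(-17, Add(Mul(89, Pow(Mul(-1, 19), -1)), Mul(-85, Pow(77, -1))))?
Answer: Rational(143956, 1463) ≈ 98.398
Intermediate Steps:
Mul(-17, Add(Mul(89, Pow(Mul(-1, 19), -1)), Mul(-85, Pow(77, -1)))) = Mul(-17, Add(Mul(89, Pow(-19, -1)), Mul(-85, Rational(1, 77)))) = Mul(-17, Add(Mul(89, Rational(-1, 19)), Rational(-85, 77))) = Mul(-17, Add(Rational(-89, 19), Rational(-85, 77))) = Mul(-17, Rational(-8468, 1463)) = Rational(143956, 1463)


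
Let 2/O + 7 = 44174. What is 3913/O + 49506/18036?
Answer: 129878345582/1503 ≈ 8.6413e+7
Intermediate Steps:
O = 2/44167 (O = 2/(-7 + 44174) = 2/44167 ≈ 4.5283e-5)
3913/O + 49506/18036 = 3913/(2/44167) + 49506/18036 = 3913*(44167/2) + 49506*(1/18036) = 172825471/2 + 8251/3006 = 129878345582/1503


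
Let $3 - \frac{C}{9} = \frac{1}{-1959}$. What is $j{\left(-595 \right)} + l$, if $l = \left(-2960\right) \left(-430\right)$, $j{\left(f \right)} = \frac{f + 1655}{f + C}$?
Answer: $\frac{472082100620}{370901} \approx 1.2728 \cdot 10^{6}$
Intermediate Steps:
$C = \frac{17634}{653}$ ($C = 27 - \frac{9}{-1959} = 27 - - \frac{3}{653} = 27 + \frac{3}{653} = \frac{17634}{653} \approx 27.005$)
$j{\left(f \right)} = \frac{1655 + f}{\frac{17634}{653} + f}$ ($j{\left(f \right)} = \frac{f + 1655}{f + \frac{17634}{653}} = \frac{1655 + f}{\frac{17634}{653} + f}$)
$l = 1272800$
$j{\left(-595 \right)} + l = \frac{653 \left(1655 - 595\right)}{17634 + 653 \left(-595\right)} + 1272800 = 653 \frac{1}{17634 - 388535} \cdot 1060 + 1272800 = 653 \frac{1}{-370901} \cdot 1060 + 1272800 = 653 \left(- \frac{1}{370901}\right) 1060 + 1272800 = - \frac{692180}{370901} + 1272800 = \frac{472082100620}{370901}$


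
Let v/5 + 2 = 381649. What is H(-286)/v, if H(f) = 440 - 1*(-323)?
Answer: 109/272605 ≈ 0.00039985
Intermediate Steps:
v = 1908235 (v = -10 + 5*381649 = -10 + 1908245 = 1908235)
H(f) = 763 (H(f) = 440 + 323 = 763)
H(-286)/v = 763/1908235 = 763*(1/1908235) = 109/272605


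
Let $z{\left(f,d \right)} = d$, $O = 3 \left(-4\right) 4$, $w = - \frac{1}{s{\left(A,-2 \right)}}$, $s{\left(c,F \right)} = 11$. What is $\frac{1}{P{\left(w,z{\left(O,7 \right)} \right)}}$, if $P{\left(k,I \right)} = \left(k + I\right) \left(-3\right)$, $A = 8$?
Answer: $- \frac{11}{228} \approx -0.048246$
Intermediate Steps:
$w = - \frac{1}{11} \approx -0.090909$
$O = -48$ ($O = \left(-12\right) 4 = -48$)
$P{\left(k,I \right)} = - 3 I - 3 k$ ($P{\left(k,I \right)} = \left(I + k\right) \left(-3\right) = - 3 I - 3 k$)
$\frac{1}{P{\left(w,z{\left(O,7 \right)} \right)}} = \frac{1}{\left(-3\right) 7 - - \frac{3}{11}} = \frac{1}{-21 + \frac{3}{11}} = \frac{1}{- \frac{228}{11}} = - \frac{11}{228}$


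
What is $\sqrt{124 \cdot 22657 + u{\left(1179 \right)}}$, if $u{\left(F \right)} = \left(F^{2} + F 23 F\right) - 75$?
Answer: $\sqrt{36170377} \approx 6014.2$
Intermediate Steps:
$u{\left(F \right)} = -75 + 24 F^{2}$ ($u{\left(F \right)} = \left(F^{2} + 23 F F\right) - 75 = \left(F^{2} + 23 F^{2}\right) - 75 = 24 F^{2} - 75 = -75 + 24 F^{2}$)
$\sqrt{124 \cdot 22657 + u{\left(1179 \right)}} = \sqrt{124 \cdot 22657 - \left(75 - 24 \cdot 1179^{2}\right)} = \sqrt{2809468 + \left(-75 + 24 \cdot 1390041\right)} = \sqrt{2809468 + \left(-75 + 33360984\right)} = \sqrt{2809468 + 33360909} = \sqrt{36170377}$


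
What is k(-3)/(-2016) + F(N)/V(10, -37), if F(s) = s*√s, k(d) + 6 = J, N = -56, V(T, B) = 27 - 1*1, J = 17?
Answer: -11/2016 - 56*I*√14/13 ≈ -0.0054564 - 16.118*I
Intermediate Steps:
V(T, B) = 26 (V(T, B) = 27 - 1 = 26)
k(d) = 11 (k(d) = -6 + 17 = 11)
F(s) = s^(3/2)
k(-3)/(-2016) + F(N)/V(10, -37) = 11/(-2016) + (-56)^(3/2)/26 = 11*(-1/2016) - 112*I*√14*(1/26) = -11/2016 - 56*I*√14/13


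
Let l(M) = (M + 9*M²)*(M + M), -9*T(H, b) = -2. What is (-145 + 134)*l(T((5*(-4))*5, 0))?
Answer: -88/27 ≈ -3.2593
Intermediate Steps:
T(H, b) = 2/9 (T(H, b) = -⅑*(-2) = 2/9)
l(M) = 2*M*(M + 9*M²) (l(M) = (M + 9*M²)*(2*M) = 2*M*(M + 9*M²))
(-145 + 134)*l(T((5*(-4))*5, 0)) = (-145 + 134)*((2/9)²*(2 + 18*(2/9))) = -44*(2 + 4)/81 = -44*6/81 = -11*8/27 = -88/27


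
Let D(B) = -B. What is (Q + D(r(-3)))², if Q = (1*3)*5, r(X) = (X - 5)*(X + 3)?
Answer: 225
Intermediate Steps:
r(X) = (-5 + X)*(3 + X)
Q = 15 (Q = 3*5 = 15)
(Q + D(r(-3)))² = (15 - (-15 + (-3)² - 2*(-3)))² = (15 - (-15 + 9 + 6))² = (15 - 1*0)² = (15 + 0)² = 15² = 225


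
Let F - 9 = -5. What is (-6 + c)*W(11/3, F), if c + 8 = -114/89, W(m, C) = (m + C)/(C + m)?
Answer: -1360/89 ≈ -15.281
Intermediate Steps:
F = 4 (F = 9 - 5 = 4)
W(m, C) = 1 (W(m, C) = (C + m)/(C + m) = 1)
c = -826/89 (c = -8 - 114/89 = -826/89 ≈ -9.2809)
(-6 + c)*W(11/3, F) = (-6 - 826/89)*1 = -1360/89*1 = -1360/89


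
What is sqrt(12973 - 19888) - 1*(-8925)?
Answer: 8925 + I*sqrt(6915) ≈ 8925.0 + 83.156*I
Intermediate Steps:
sqrt(12973 - 19888) - 1*(-8925) = sqrt(-6915) + 8925 = I*sqrt(6915) + 8925 = 8925 + I*sqrt(6915)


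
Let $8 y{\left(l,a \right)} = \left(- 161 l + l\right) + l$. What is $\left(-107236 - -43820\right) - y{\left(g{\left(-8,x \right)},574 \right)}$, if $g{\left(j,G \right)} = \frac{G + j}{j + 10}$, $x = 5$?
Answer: $- \frac{1015133}{16} \approx -63446.0$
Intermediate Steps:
$g{\left(j,G \right)} = \frac{G + j}{10 + j}$
$y{\left(l,a \right)} = - \frac{159 l}{8}$ ($y{\left(l,a \right)} = \frac{\left(- 161 l + l\right) + l}{8} = \frac{- 160 l + l}{8} = \frac{\left(-159\right) l}{8} = - \frac{159 l}{8}$)
$\left(-107236 - -43820\right) - y{\left(g{\left(-8,x \right)},574 \right)} = \left(-107236 - -43820\right) - - \frac{159 \frac{5 - 8}{10 - 8}}{8} = \left(-107236 + 43820\right) - - \frac{159 \cdot \frac{1}{2} \left(-3\right)}{8} = -63416 - - \frac{159 \cdot \frac{1}{2} \left(-3\right)}{8} = -63416 - \left(- \frac{159}{8}\right) \left(- \frac{3}{2}\right) = -63416 - \frac{477}{16} = - \frac{1015133}{16}$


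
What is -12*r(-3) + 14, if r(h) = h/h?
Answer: 2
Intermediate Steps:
r(h) = 1
-12*r(-3) + 14 = -12*1 + 14 = -12 + 14 = 2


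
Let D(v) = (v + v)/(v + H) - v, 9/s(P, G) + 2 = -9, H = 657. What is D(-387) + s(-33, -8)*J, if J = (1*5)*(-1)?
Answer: 64057/165 ≈ 388.22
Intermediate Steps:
s(P, G) = -9/11 (s(P, G) = 9/(-2 - 9) = 9/(-11) = 9*(-1/11) = -9/11)
J = -5 (J = 5*(-1) = -5)
D(v) = -v + 2*v/(657 + v) (D(v) = (v + v)/(v + 657) - v = (2*v)/(657 + v) - v = 2*v/(657 + v) - v = -v + 2*v/(657 + v))
D(-387) + s(-33, -8)*J = -1*(-387)*(655 - 387)/(657 - 387) - 9/11*(-5) = -1*(-387)*268/270 + 45/11 = -1*(-387)*1/270*268 + 45/11 = 5762/15 + 45/11 = 64057/165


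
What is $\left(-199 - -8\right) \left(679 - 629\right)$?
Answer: $-9550$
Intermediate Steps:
$\left(-199 - -8\right) \left(679 - 629\right) = \left(-199 + 8\right) 50 = \left(-191\right) 50 = -9550$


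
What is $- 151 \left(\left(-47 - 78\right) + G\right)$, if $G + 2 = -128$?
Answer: $38505$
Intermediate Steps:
$G = -130$ ($G = -2 - 128 = -130$)
$- 151 \left(\left(-47 - 78\right) + G\right) = - 151 \left(\left(-47 - 78\right) - 130\right) = - 151 \left(-125 - 130\right) = \left(-151\right) \left(-255\right) = 38505$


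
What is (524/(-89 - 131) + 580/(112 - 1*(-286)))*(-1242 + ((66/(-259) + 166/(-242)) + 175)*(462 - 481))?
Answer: 1442615599284/343005355 ≈ 4205.8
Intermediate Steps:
(524/(-89 - 131) + 580/(112 - 1*(-286)))*(-1242 + ((66/(-259) + 166/(-242)) + 175)*(462 - 481)) = (524/(-220) + 580/(112 + 286))*(-1242 + ((66*(-1/259) + 166*(-1/242)) + 175)*(-19)) = (524*(-1/220) + 580/398)*(-1242 + ((-66/259 - 83/121) + 175)*(-19)) = (-131/55 + 580*(1/398))*(-1242 + (-29483/31339 + 175)*(-19)) = (-131/55 + 290/199)*(-1242 + (5454842/31339)*(-19)) = -10119*(-1242 - 103641998/31339)/10945 = -10119/10945*(-142565036/31339) = 1442615599284/343005355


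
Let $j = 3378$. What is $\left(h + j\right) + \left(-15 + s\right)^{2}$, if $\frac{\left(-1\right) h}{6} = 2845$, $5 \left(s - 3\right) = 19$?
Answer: $- \frac{340619}{25} \approx -13625.0$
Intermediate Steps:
$s = \frac{34}{5}$ ($s = 3 + \frac{1}{5} \cdot 19 = 3 + \frac{19}{5} = \frac{34}{5} \approx 6.8$)
$h = -17070$ ($h = \left(-6\right) 2845 = -17070$)
$\left(h + j\right) + \left(-15 + s\right)^{2} = \left(-17070 + 3378\right) + \left(-15 + \frac{34}{5}\right)^{2} = -13692 + \left(- \frac{41}{5}\right)^{2} = -13692 + \frac{1681}{25} = - \frac{340619}{25}$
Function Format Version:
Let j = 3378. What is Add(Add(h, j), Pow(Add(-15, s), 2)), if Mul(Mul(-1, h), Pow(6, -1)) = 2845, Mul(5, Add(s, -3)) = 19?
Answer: Rational(-340619, 25) ≈ -13625.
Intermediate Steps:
s = Rational(34, 5) (s = Add(3, Mul(Rational(1, 5), 19)) = Add(3, Rational(19, 5)) = Rational(34, 5) ≈ 6.8000)
h = -17070 (h = Mul(-6, 2845) = -17070)
Add(Add(h, j), Pow(Add(-15, s), 2)) = Add(Add(-17070, 3378), Pow(Add(-15, Rational(34, 5)), 2)) = Add(-13692, Pow(Rational(-41, 5), 2)) = Add(-13692, Rational(1681, 25)) = Rational(-340619, 25)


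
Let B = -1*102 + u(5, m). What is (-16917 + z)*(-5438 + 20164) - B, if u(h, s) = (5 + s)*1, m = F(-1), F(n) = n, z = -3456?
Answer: -300012700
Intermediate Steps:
m = -1
u(h, s) = 5 + s
B = -98 (B = -1*102 + (5 - 1) = -102 + 4 = -98)
(-16917 + z)*(-5438 + 20164) - B = (-16917 - 3456)*(-5438 + 20164) - 1*(-98) = -20373*14726 + 98 = -300012798 + 98 = -300012700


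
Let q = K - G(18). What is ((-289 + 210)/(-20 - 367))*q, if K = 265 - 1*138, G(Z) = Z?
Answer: 8611/387 ≈ 22.251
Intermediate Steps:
K = 127 (K = 265 - 138 = 127)
q = 109 (q = 127 - 1*18 = 127 - 18 = 109)
((-289 + 210)/(-20 - 367))*q = ((-289 + 210)/(-20 - 367))*109 = -79/(-387)*109 = -79*(-1/387)*109 = (79/387)*109 = 8611/387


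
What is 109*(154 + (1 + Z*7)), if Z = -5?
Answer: 13080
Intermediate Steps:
109*(154 + (1 + Z*7)) = 109*(154 + (1 - 5*7)) = 109*(154 + (1 - 35)) = 109*(154 - 34) = 109*120 = 13080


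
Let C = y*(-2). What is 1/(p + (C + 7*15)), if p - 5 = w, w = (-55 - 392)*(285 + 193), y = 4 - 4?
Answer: -1/213556 ≈ -4.6826e-6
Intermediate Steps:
y = 0
w = -213666 (w = -447*478 = -213666)
C = 0 (C = 0*(-2) = 0)
p = -213661 (p = 5 - 213666 = -213661)
1/(p + (C + 7*15)) = 1/(-213661 + (0 + 7*15)) = 1/(-213661 + (0 + 105)) = 1/(-213661 + 105) = 1/(-213556) = -1/213556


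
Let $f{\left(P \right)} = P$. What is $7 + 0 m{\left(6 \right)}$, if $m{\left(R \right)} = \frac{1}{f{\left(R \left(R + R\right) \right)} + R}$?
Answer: $7$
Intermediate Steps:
$m{\left(R \right)} = \frac{1}{R + 2 R^{2}}$ ($m{\left(R \right)} = \frac{1}{R \left(R + R\right) + R} = \frac{1}{R 2 R + R} = \frac{1}{2 R^{2} + R} = \frac{1}{R + 2 R^{2}}$)
$7 + 0 m{\left(6 \right)} = 7 + 0 \frac{1}{6 \left(1 + 2 \cdot 6\right)} = 7 + 0 \frac{1}{6 \left(1 + 12\right)} = 7 + 0 \frac{1}{6 \cdot 13} = 7 + 0 \cdot \frac{1}{6} \cdot \frac{1}{13} = 7 + 0 \cdot \frac{1}{78} = 7 + 0 = 7$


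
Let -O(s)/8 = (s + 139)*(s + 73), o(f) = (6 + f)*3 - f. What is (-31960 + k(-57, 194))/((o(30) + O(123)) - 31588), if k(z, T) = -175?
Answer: 32135/442326 ≈ 0.072650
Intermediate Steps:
o(f) = 18 + 2*f (o(f) = (18 + 3*f) - f = 18 + 2*f)
O(s) = -8*(73 + s)*(139 + s) (O(s) = -8*(s + 139)*(s + 73) = -8*(139 + s)*(73 + s) = -8*(73 + s)*(139 + s))
(-31960 + k(-57, 194))/((o(30) + O(123)) - 31588) = (-31960 - 175)/(((18 + 2*30) + (-81176 - 1696*123 - 8*123²)) - 31588) = -32135/(((18 + 60) + (-81176 - 208608 - 8*15129)) - 31588) = -32135/((78 + (-81176 - 208608 - 121032)) - 31588) = -32135/((78 - 410816) - 31588) = -32135/(-410738 - 31588) = -32135/(-442326) = -32135*(-1/442326) = 32135/442326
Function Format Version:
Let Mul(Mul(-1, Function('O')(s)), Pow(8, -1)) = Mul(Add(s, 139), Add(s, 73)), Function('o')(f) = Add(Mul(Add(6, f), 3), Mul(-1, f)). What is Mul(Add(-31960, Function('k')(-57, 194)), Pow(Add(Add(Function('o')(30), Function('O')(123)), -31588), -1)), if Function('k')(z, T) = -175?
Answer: Rational(32135, 442326) ≈ 0.072650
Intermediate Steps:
Function('o')(f) = Add(18, Mul(2, f)) (Function('o')(f) = Add(Add(18, Mul(3, f)), Mul(-1, f)) = Add(18, Mul(2, f)))
Function('O')(s) = Mul(-8, Add(73, s), Add(139, s)) (Function('O')(s) = Mul(-8, Mul(Add(s, 139), Add(s, 73))) = Mul(-8, Mul(Add(139, s), Add(73, s))) = Mul(-8, Mul(Add(73, s), Add(139, s))) = Mul(-8, Add(73, s), Add(139, s)))
Mul(Add(-31960, Function('k')(-57, 194)), Pow(Add(Add(Function('o')(30), Function('O')(123)), -31588), -1)) = Mul(Add(-31960, -175), Pow(Add(Add(Add(18, Mul(2, 30)), Add(-81176, Mul(-1696, 123), Mul(-8, Pow(123, 2)))), -31588), -1)) = Mul(-32135, Pow(Add(Add(Add(18, 60), Add(-81176, -208608, Mul(-8, 15129))), -31588), -1)) = Mul(-32135, Pow(Add(Add(78, Add(-81176, -208608, -121032)), -31588), -1)) = Mul(-32135, Pow(Add(Add(78, -410816), -31588), -1)) = Mul(-32135, Pow(Add(-410738, -31588), -1)) = Mul(-32135, Pow(-442326, -1)) = Mul(-32135, Rational(-1, 442326)) = Rational(32135, 442326)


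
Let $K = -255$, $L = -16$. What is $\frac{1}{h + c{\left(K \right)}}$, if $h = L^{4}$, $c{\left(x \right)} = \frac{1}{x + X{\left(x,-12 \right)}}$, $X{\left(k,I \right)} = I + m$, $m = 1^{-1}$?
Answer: $\frac{266}{17432575} \approx 1.5259 \cdot 10^{-5}$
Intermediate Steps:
$m = 1$
$X{\left(k,I \right)} = 1 + I$ ($X{\left(k,I \right)} = I + 1 = 1 + I$)
$c{\left(x \right)} = \frac{1}{-11 + x}$ ($c{\left(x \right)} = \frac{1}{x + \left(1 - 12\right)} = \frac{1}{x - 11} = \frac{1}{-11 + x}$)
$h = 65536$ ($h = \left(-16\right)^{4} = 65536$)
$\frac{1}{h + c{\left(K \right)}} = \frac{1}{65536 + \frac{1}{-11 - 255}} = \frac{1}{65536 + \frac{1}{-266}} = \frac{1}{65536 - \frac{1}{266}} = \frac{1}{\frac{17432575}{266}} = \frac{266}{17432575}$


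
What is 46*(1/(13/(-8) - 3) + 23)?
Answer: 38778/37 ≈ 1048.1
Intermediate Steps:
46*(1/(13/(-8) - 3) + 23) = 46*(1/(13*(-⅛) - 3) + 23) = 46*(1/(-13/8 - 3) + 23) = 46*(1/(-37/8) + 23) = 46*(-8/37 + 23) = 46*(843/37) = 38778/37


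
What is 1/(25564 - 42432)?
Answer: -1/16868 ≈ -5.9284e-5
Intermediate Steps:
1/(25564 - 42432) = 1/(-16868) = -1/16868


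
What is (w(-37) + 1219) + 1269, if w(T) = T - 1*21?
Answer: 2430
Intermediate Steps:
w(T) = -21 + T (w(T) = T - 21 = -21 + T)
(w(-37) + 1219) + 1269 = ((-21 - 37) + 1219) + 1269 = (-58 + 1219) + 1269 = 1161 + 1269 = 2430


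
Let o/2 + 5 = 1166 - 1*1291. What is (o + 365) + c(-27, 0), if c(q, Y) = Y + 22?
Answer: 127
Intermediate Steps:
o = -260 (o = -10 + 2*(1166 - 1*1291) = -10 + 2*(1166 - 1291) = -10 + 2*(-125) = -10 - 250 = -260)
c(q, Y) = 22 + Y
(o + 365) + c(-27, 0) = (-260 + 365) + (22 + 0) = 105 + 22 = 127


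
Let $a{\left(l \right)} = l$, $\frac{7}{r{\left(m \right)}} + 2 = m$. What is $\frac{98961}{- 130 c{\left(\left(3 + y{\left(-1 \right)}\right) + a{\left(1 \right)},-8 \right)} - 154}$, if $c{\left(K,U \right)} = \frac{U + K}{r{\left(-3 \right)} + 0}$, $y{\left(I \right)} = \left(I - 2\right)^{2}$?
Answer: $\frac{230909}{724} \approx 318.94$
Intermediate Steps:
$r{\left(m \right)} = \frac{7}{-2 + m}$
$y{\left(I \right)} = \left(-2 + I\right)^{2}$ ($y{\left(I \right)} = \left(I - 2\right)^{2} = \left(-2 + I\right)^{2}$)
$c{\left(K,U \right)} = - \frac{5 K}{7} - \frac{5 U}{7}$ ($c{\left(K,U \right)} = \frac{U + K}{\frac{7}{-2 - 3} + 0} = \frac{K + U}{\frac{7}{-5} + 0} = \frac{K + U}{7 \left(- \frac{1}{5}\right) + 0} = \frac{K + U}{- \frac{7}{5} + 0} = \frac{K + U}{- \frac{7}{5}} = \left(K + U\right) \left(- \frac{5}{7}\right) = - \frac{5 K}{7} - \frac{5 U}{7}$)
$\frac{98961}{- 130 c{\left(\left(3 + y{\left(-1 \right)}\right) + a{\left(1 \right)},-8 \right)} - 154} = \frac{98961}{- 130 \left(- \frac{5 \left(\left(3 + \left(-2 - 1\right)^{2}\right) + 1\right)}{7} - - \frac{40}{7}\right) - 154} = \frac{98961}{- 130 \left(- \frac{5 \left(\left(3 + \left(-3\right)^{2}\right) + 1\right)}{7} + \frac{40}{7}\right) - 154} = \frac{98961}{- 130 \left(- \frac{5 \left(\left(3 + 9\right) + 1\right)}{7} + \frac{40}{7}\right) - 154} = \frac{98961}{- 130 \left(- \frac{5 \left(12 + 1\right)}{7} + \frac{40}{7}\right) - 154} = \frac{98961}{- 130 \left(\left(- \frac{5}{7}\right) 13 + \frac{40}{7}\right) - 154} = \frac{98961}{- 130 \left(- \frac{65}{7} + \frac{40}{7}\right) - 154} = \frac{98961}{\left(-130\right) \left(- \frac{25}{7}\right) - 154} = \frac{98961}{\frac{3250}{7} - 154} = \frac{98961}{\frac{2172}{7}} = 98961 \cdot \frac{7}{2172} = \frac{230909}{724}$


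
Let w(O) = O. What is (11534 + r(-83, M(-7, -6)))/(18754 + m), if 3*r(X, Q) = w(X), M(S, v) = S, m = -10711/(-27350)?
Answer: 944094650/1538797833 ≈ 0.61353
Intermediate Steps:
m = 10711/27350 (m = -10711*(-1/27350) = 10711/27350 ≈ 0.39163)
r(X, Q) = X/3
(11534 + r(-83, M(-7, -6)))/(18754 + m) = (11534 + (1/3)*(-83))/(18754 + 10711/27350) = (11534 - 83/3)/(512932611/27350) = (34519/3)*(27350/512932611) = 944094650/1538797833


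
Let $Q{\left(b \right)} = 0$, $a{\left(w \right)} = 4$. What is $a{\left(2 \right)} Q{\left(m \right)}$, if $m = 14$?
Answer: $0$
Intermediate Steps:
$a{\left(2 \right)} Q{\left(m \right)} = 4 \cdot 0 = 0$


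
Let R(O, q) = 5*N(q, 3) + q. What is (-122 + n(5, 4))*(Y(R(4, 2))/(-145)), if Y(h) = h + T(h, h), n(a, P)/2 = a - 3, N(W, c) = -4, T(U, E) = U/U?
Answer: -2006/145 ≈ -13.834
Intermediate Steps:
T(U, E) = 1
n(a, P) = -6 + 2*a (n(a, P) = 2*(a - 3) = 2*(-3 + a) = -6 + 2*a)
R(O, q) = -20 + q (R(O, q) = 5*(-4) + q = -20 + q)
Y(h) = 1 + h (Y(h) = h + 1 = 1 + h)
(-122 + n(5, 4))*(Y(R(4, 2))/(-145)) = (-122 + (-6 + 2*5))*((1 + (-20 + 2))/(-145)) = (-122 + (-6 + 10))*((1 - 18)*(-1/145)) = (-122 + 4)*(-17*(-1/145)) = -118*17/145 = -2006/145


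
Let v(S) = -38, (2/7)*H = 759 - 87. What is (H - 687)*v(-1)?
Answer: -63270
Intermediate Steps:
H = 2352 (H = 7*(759 - 87)/2 = (7/2)*672 = 2352)
(H - 687)*v(-1) = (2352 - 687)*(-38) = 1665*(-38) = -63270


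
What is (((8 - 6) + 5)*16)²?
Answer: 12544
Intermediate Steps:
(((8 - 6) + 5)*16)² = ((2 + 5)*16)² = (7*16)² = 112² = 12544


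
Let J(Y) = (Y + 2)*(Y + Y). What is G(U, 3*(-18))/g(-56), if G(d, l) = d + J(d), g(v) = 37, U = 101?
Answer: 20907/37 ≈ 565.05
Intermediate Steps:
J(Y) = 2*Y*(2 + Y) (J(Y) = (2 + Y)*(2*Y) = 2*Y*(2 + Y))
G(d, l) = d + 2*d*(2 + d)
G(U, 3*(-18))/g(-56) = (101*(5 + 2*101))/37 = (101*(5 + 202))*(1/37) = (101*207)*(1/37) = 20907*(1/37) = 20907/37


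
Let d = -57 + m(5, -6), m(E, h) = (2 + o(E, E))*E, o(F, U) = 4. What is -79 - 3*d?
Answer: 2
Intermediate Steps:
m(E, h) = 6*E (m(E, h) = (2 + 4)*E = 6*E)
d = -27 (d = -57 + 6*5 = -57 + 30 = -27)
-79 - 3*d = -79 - 3*(-27) = -79 + 81 = 2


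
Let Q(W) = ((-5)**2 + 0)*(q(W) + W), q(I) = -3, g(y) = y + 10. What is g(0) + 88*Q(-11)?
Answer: -30790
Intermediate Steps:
g(y) = 10 + y
Q(W) = -75 + 25*W (Q(W) = ((-5)**2 + 0)*(-3 + W) = (25 + 0)*(-3 + W) = 25*(-3 + W) = -75 + 25*W)
g(0) + 88*Q(-11) = (10 + 0) + 88*(-75 + 25*(-11)) = 10 + 88*(-75 - 275) = 10 + 88*(-350) = 10 - 30800 = -30790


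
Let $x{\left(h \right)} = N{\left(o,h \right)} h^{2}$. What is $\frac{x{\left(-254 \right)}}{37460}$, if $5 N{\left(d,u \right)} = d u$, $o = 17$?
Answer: $- \frac{69645022}{46825} \approx -1487.3$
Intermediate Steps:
$N{\left(d,u \right)} = \frac{d u}{5}$
$x{\left(h \right)} = \frac{17 h^{3}}{5}$ ($x{\left(h \right)} = \frac{1}{5} \cdot 17 h h^{2} = \frac{17 h}{5} h^{2} = \frac{17 h^{3}}{5}$)
$\frac{x{\left(-254 \right)}}{37460} = \frac{\frac{17}{5} \left(-254\right)^{3}}{37460} = \frac{17}{5} \left(-16387064\right) \frac{1}{37460} = \left(- \frac{278580088}{5}\right) \frac{1}{37460} = - \frac{69645022}{46825}$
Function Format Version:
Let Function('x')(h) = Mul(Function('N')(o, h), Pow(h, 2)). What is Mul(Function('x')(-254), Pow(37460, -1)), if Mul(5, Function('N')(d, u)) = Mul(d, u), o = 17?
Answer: Rational(-69645022, 46825) ≈ -1487.3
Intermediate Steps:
Function('N')(d, u) = Mul(Rational(1, 5), d, u) (Function('N')(d, u) = Mul(Rational(1, 5), Mul(d, u)) = Mul(Rational(1, 5), d, u))
Function('x')(h) = Mul(Rational(17, 5), Pow(h, 3)) (Function('x')(h) = Mul(Mul(Rational(1, 5), 17, h), Pow(h, 2)) = Mul(Mul(Rational(17, 5), h), Pow(h, 2)) = Mul(Rational(17, 5), Pow(h, 3)))
Mul(Function('x')(-254), Pow(37460, -1)) = Mul(Mul(Rational(17, 5), Pow(-254, 3)), Pow(37460, -1)) = Mul(Mul(Rational(17, 5), -16387064), Rational(1, 37460)) = Mul(Rational(-278580088, 5), Rational(1, 37460)) = Rational(-69645022, 46825)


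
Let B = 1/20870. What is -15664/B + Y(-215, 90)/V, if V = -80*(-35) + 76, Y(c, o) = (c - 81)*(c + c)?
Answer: -235046590100/719 ≈ -3.2691e+8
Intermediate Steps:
Y(c, o) = 2*c*(-81 + c) (Y(c, o) = (-81 + c)*(2*c) = 2*c*(-81 + c))
B = 1/20870 ≈ 4.7916e-5
V = 2876 (V = 2800 + 76 = 2876)
-15664/B + Y(-215, 90)/V = -15664/1/20870 + (2*(-215)*(-81 - 215))/2876 = -15664*20870 + (2*(-215)*(-296))*(1/2876) = -326907680 + 127280*(1/2876) = -326907680 + 31820/719 = -235046590100/719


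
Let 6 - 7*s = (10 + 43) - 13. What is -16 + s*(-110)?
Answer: 3628/7 ≈ 518.29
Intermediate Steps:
s = -34/7 (s = 6/7 - ((10 + 43) - 13)/7 = 6/7 - (53 - 13)/7 = 6/7 - 1/7*40 = 6/7 - 40/7 = -34/7 ≈ -4.8571)
-16 + s*(-110) = -16 - 34/7*(-110) = -16 + 3740/7 = 3628/7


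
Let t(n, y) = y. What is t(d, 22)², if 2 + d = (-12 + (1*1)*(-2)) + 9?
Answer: 484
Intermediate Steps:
d = -7 (d = -2 + ((-12 + (1*1)*(-2)) + 9) = -2 + ((-12 + 1*(-2)) + 9) = -2 + ((-12 - 2) + 9) = -2 + (-14 + 9) = -2 - 5 = -7)
t(d, 22)² = 22² = 484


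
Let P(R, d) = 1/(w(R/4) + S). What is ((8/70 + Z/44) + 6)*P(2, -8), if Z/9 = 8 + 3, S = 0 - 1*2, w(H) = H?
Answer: -1171/210 ≈ -5.5762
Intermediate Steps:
S = -2 (S = 0 - 2 = -2)
Z = 99 (Z = 9*(8 + 3) = 9*11 = 99)
P(R, d) = 1/(-2 + R/4) (P(R, d) = 1/(R/4 - 2) = 1/(-2 + R/4))
((8/70 + Z/44) + 6)*P(2, -8) = ((8/70 + 99/44) + 6)*(4/(-8 + 2)) = ((8*(1/70) + 99*(1/44)) + 6)*(4/(-6)) = ((4/35 + 9/4) + 6)*(4*(-1/6)) = (331/140 + 6)*(-2/3) = (1171/140)*(-2/3) = -1171/210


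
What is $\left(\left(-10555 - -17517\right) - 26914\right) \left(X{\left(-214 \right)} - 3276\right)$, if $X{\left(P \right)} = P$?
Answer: $69632480$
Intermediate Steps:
$\left(\left(-10555 - -17517\right) - 26914\right) \left(X{\left(-214 \right)} - 3276\right) = \left(\left(-10555 - -17517\right) - 26914\right) \left(-214 - 3276\right) = \left(\left(-10555 + 17517\right) - 26914\right) \left(-3490\right) = \left(6962 - 26914\right) \left(-3490\right) = \left(-19952\right) \left(-3490\right) = 69632480$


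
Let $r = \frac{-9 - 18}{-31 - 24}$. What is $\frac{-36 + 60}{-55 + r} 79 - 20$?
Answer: $- \frac{82120}{1499} \approx -54.783$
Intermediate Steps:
$r = \frac{27}{55}$ ($r = - \frac{27}{-55} = \left(-27\right) \left(- \frac{1}{55}\right) = \frac{27}{55} \approx 0.49091$)
$\frac{-36 + 60}{-55 + r} 79 - 20 = \frac{-36 + 60}{-55 + \frac{27}{55}} \cdot 79 - 20 = \frac{24}{- \frac{2998}{55}} \cdot 79 - 20 = 24 \left(- \frac{55}{2998}\right) 79 - 20 = \left(- \frac{660}{1499}\right) 79 - 20 = - \frac{52140}{1499} - 20 = - \frac{82120}{1499}$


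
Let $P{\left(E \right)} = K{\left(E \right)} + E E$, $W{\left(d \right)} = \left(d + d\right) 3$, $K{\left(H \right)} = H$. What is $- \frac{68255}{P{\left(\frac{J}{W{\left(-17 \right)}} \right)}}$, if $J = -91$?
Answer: $- \frac{710125020}{17563} \approx -40433.0$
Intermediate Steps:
$W{\left(d \right)} = 6 d$ ($W{\left(d \right)} = 2 d 3 = 6 d$)
$P{\left(E \right)} = E + E^{2}$ ($P{\left(E \right)} = E + E E = E + E^{2}$)
$- \frac{68255}{P{\left(\frac{J}{W{\left(-17 \right)}} \right)}} = - \frac{68255}{- \frac{91}{6 \left(-17\right)} \left(1 - \frac{91}{6 \left(-17\right)}\right)} = - \frac{68255}{- \frac{91}{-102} \left(1 - \frac{91}{-102}\right)} = - \frac{68255}{\left(-91\right) \left(- \frac{1}{102}\right) \left(1 - - \frac{91}{102}\right)} = - \frac{68255}{\frac{91}{102} \left(1 + \frac{91}{102}\right)} = - \frac{68255}{\frac{91}{102} \cdot \frac{193}{102}} = - \frac{68255}{\frac{17563}{10404}} = \left(-68255\right) \frac{10404}{17563} = - \frac{710125020}{17563}$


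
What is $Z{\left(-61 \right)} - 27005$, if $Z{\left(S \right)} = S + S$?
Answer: $-27127$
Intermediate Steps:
$Z{\left(S \right)} = 2 S$
$Z{\left(-61 \right)} - 27005 = 2 \left(-61\right) - 27005 = -122 - 27005 = -27127$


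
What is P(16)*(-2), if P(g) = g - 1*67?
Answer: 102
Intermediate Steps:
P(g) = -67 + g (P(g) = g - 67 = -67 + g)
P(16)*(-2) = (-67 + 16)*(-2) = -51*(-2) = 102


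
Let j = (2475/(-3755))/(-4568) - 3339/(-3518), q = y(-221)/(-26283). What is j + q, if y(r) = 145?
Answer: 149679401711383/158601323370696 ≈ 0.94375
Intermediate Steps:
q = -145/26283 (q = 145/(-26283) = 145*(-1/26283) = -145/26283 ≈ -0.0055169)
j = 5728203981/6034369112 (j = (2475*(-1/3755))*(-1/4568) - 3339*(-1/3518) = -495/751*(-1/4568) + 3339/3518 = 495/3430568 + 3339/3518 = 5728203981/6034369112 ≈ 0.94926)
j + q = 5728203981/6034369112 - 145/26283 = 149679401711383/158601323370696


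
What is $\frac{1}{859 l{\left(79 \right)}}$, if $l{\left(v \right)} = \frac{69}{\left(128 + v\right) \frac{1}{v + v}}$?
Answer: $\frac{3}{135722} \approx 2.2104 \cdot 10^{-5}$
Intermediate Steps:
$l{\left(v \right)} = \frac{138 v}{128 + v}$ ($l{\left(v \right)} = \frac{69}{\left(128 + v\right) \frac{1}{2 v}} = \frac{69}{\frac{1}{2} \frac{1}{v} \left(128 + v\right)} = 69 \frac{2 v}{128 + v} = \frac{138 v}{128 + v}$)
$\frac{1}{859 l{\left(79 \right)}} = \frac{1}{859 \cdot 138 \cdot 79 \frac{1}{128 + 79}} = \frac{1}{859 \cdot 138 \cdot 79 \cdot \frac{1}{207}} = \frac{1}{859 \cdot \frac{158}{3}} = \frac{1}{859} \cdot \frac{3}{158} = \frac{3}{135722}$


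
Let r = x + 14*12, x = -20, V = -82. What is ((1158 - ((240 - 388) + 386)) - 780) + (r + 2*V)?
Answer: 124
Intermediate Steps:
r = 148 (r = -20 + 14*12 = -20 + 168 = 148)
((1158 - ((240 - 388) + 386)) - 780) + (r + 2*V) = ((1158 - ((240 - 388) + 386)) - 780) + (148 + 2*(-82)) = ((1158 - (-148 + 386)) - 780) + (148 - 164) = ((1158 - 1*238) - 780) - 16 = ((1158 - 238) - 780) - 16 = (920 - 780) - 16 = 140 - 16 = 124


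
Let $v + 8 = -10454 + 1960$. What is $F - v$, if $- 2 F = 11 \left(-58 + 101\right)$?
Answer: $\frac{16531}{2} \approx 8265.5$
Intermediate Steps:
$v = -8502$ ($v = -8 + \left(-10454 + 1960\right) = -8 - 8494 = -8502$)
$F = - \frac{473}{2}$ ($F = - \frac{11 \left(-58 + 101\right)}{2} = - \frac{11 \cdot 43}{2} = \left(- \frac{1}{2}\right) 473 = - \frac{473}{2} \approx -236.5$)
$F - v = - \frac{473}{2} - -8502 = - \frac{473}{2} + 8502 = \frac{16531}{2}$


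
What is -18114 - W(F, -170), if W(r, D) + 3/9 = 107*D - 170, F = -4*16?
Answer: 739/3 ≈ 246.33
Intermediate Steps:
F = -64
W(r, D) = -511/3 + 107*D (W(r, D) = -⅓ + (107*D - 170) = -⅓ + (-170 + 107*D) = -511/3 + 107*D)
-18114 - W(F, -170) = -18114 - (-511/3 + 107*(-170)) = -18114 - (-511/3 - 18190) = -18114 - 1*(-55081/3) = -18114 + 55081/3 = 739/3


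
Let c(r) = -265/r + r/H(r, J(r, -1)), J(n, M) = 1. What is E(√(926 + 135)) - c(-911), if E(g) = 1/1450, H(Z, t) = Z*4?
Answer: -1427153/2641900 ≈ -0.54020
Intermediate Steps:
H(Z, t) = 4*Z
c(r) = ¼ - 265/r (c(r) = -265/r + r/((4*r)) = -265/r + r*(1/(4*r)) = -265/r + ¼ = ¼ - 265/r)
E(g) = 1/1450
E(√(926 + 135)) - c(-911) = 1/1450 - (-1060 - 911)/(4*(-911)) = 1/1450 - (-1)*(-1971)/(4*911) = 1/1450 - 1*1971/3644 = 1/1450 - 1971/3644 = -1427153/2641900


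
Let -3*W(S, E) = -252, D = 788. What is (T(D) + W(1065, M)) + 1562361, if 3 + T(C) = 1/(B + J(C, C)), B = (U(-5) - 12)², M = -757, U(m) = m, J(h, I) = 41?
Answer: 515605861/330 ≈ 1.5624e+6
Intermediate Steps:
W(S, E) = 84 (W(S, E) = -⅓*(-252) = 84)
B = 289 (B = (-5 - 12)² = (-17)² = 289)
T(C) = -989/330 (T(C) = -3 + 1/(289 + 41) = -3 + 1/330 = -989/330)
(T(D) + W(1065, M)) + 1562361 = (-989/330 + 84) + 1562361 = 26731/330 + 1562361 = 515605861/330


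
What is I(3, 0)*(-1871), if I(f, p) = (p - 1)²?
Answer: -1871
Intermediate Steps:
I(f, p) = (-1 + p)²
I(3, 0)*(-1871) = (-1 + 0)²*(-1871) = (-1)²*(-1871) = 1*(-1871) = -1871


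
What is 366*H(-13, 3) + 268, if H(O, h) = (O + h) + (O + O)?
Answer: -12908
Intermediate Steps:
H(O, h) = h + 3*O (H(O, h) = (O + h) + 2*O = h + 3*O)
366*H(-13, 3) + 268 = 366*(3 + 3*(-13)) + 268 = 366*(3 - 39) + 268 = 366*(-36) + 268 = -13176 + 268 = -12908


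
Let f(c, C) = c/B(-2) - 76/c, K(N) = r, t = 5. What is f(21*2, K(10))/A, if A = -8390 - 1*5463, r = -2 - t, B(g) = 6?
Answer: -109/290913 ≈ -0.00037468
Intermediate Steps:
r = -7 (r = -2 - 1*5 = -2 - 5 = -7)
K(N) = -7
A = -13853 (A = -8390 - 5463 = -13853)
f(c, C) = -76/c + c/6 (f(c, C) = c/6 - 76/c = -76/c + c/6)
f(21*2, K(10))/A = (-76/(21*2) + (21*2)/6)/(-13853) = (-76/42 + (⅙)*42)*(-1/13853) = (-76*1/42 + 7)*(-1/13853) = (-38/21 + 7)*(-1/13853) = (109/21)*(-1/13853) = -109/290913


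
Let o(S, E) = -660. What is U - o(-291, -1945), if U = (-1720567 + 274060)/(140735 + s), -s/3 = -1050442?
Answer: 2171313753/3292061 ≈ 659.56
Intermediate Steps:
s = 3151326 (s = -3*(-1050442) = 3151326)
U = -1446507/3292061 (U = (-1720567 + 274060)/(140735 + 3151326) = -1446507/3292061 ≈ -0.43939)
U - o(-291, -1945) = -1446507/3292061 - 1*(-660) = -1446507/3292061 + 660 = 2171313753/3292061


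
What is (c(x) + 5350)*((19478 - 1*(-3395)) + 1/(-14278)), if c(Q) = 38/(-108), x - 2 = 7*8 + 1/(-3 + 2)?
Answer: 31447652391511/257004 ≈ 1.2236e+8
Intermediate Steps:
x = 57 (x = 2 + (7*8 + 1/(-3 + 2)) = 2 + (56 + 1/(-1)) = 2 + (56 - 1) = 2 + 55 = 57)
c(Q) = -19/54 (c(Q) = 38*(-1/108) = -19/54)
(c(x) + 5350)*((19478 - 1*(-3395)) + 1/(-14278)) = (-19/54 + 5350)*((19478 - 1*(-3395)) + 1/(-14278)) = 288881*((19478 + 3395) - 1/14278)/54 = 288881*(22873 - 1/14278)/54 = (288881/54)*(326580693/14278) = 31447652391511/257004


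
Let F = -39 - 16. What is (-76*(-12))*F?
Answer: -50160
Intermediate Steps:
F = -55
(-76*(-12))*F = -76*(-12)*(-55) = 912*(-55) = -50160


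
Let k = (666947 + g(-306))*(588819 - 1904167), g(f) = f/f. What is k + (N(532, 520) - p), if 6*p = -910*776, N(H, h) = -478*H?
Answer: -2631806563520/3 ≈ -8.7727e+11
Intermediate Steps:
g(f) = 1
p = -353080/3 (p = (-910*776)/6 = (⅙)*(-706160) = -353080/3 ≈ -1.1769e+5)
k = -877268717904 (k = (666947 + 1)*(588819 - 1904167) = 666948*(-1315348) = -877268717904)
k + (N(532, 520) - p) = -877268717904 + (-478*532 - 1*(-353080/3)) = -877268717904 + (-254296 + 353080/3) = -877268717904 - 409808/3 = -2631806563520/3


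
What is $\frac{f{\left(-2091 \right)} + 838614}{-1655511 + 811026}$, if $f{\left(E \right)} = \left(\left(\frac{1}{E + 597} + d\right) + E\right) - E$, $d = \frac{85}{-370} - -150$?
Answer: $- \frac{23182591828}{23340720915} \approx -0.99323$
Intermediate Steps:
$d = \frac{11083}{74}$ ($d = 85 \left(- \frac{1}{370}\right) + 150 = - \frac{17}{74} + 150 = \frac{11083}{74} \approx 149.77$)
$f{\left(E \right)} = \frac{11083}{74} + \frac{1}{597 + E}$ ($f{\left(E \right)} = \left(\left(\frac{1}{E + 597} + \frac{11083}{74}\right) + E\right) - E = \left(\left(\frac{1}{597 + E} + \frac{11083}{74}\right) + E\right) - E = \left(\left(\frac{11083}{74} + \frac{1}{597 + E}\right) + E\right) - E = \left(\frac{11083}{74} + E + \frac{1}{597 + E}\right) - E = \frac{11083}{74} + \frac{1}{597 + E}$)
$\frac{f{\left(-2091 \right)} + 838614}{-1655511 + 811026} = \frac{\frac{6616625 + 11083 \left(-2091\right)}{74 \left(597 - 2091\right)} + 838614}{-1655511 + 811026} = \frac{\frac{6616625 - 23174553}{74 \left(-1494\right)} + 838614}{-844485} = \left(\frac{1}{74} \left(- \frac{1}{1494}\right) \left(-16557928\right) + 838614\right) \left(- \frac{1}{844485}\right) = \left(\frac{4139482}{27639} + 838614\right) \left(- \frac{1}{844485}\right) = \frac{23182591828}{27639} \left(- \frac{1}{844485}\right) = - \frac{23182591828}{23340720915}$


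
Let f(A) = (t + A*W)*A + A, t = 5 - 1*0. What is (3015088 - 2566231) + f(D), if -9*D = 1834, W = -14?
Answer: -10831403/81 ≈ -1.3372e+5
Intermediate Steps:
t = 5 (t = 5 + 0 = 5)
D = -1834/9 (D = -⅑*1834 = -1834/9 ≈ -203.78)
f(A) = A + A*(5 - 14*A) (f(A) = (5 + A*(-14))*A + A = (5 - 14*A)*A + A = A*(5 - 14*A) + A = A + A*(5 - 14*A))
(3015088 - 2566231) + f(D) = (3015088 - 2566231) + 2*(-1834/9)*(3 - 7*(-1834/9)) = 448857 + 2*(-1834/9)*(3 + 12838/9) = 448857 + 2*(-1834/9)*(12865/9) = 448857 - 47188820/81 = -10831403/81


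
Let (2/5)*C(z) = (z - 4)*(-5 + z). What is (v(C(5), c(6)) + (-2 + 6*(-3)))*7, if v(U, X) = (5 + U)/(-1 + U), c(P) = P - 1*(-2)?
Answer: -175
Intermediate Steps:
C(z) = 5*(-5 + z)*(-4 + z)/2 (C(z) = 5*((z - 4)*(-5 + z))/2 = 5*((-4 + z)*(-5 + z))/2 = 5*((-5 + z)*(-4 + z))/2 = 5*(-5 + z)*(-4 + z)/2)
c(P) = 2 + P (c(P) = P + 2 = 2 + P)
v(U, X) = (5 + U)/(-1 + U)
(v(C(5), c(6)) + (-2 + 6*(-3)))*7 = ((5 + (50 - 45/2*5 + (5/2)*5²))/(-1 + (50 - 45/2*5 + (5/2)*5²)) + (-2 + 6*(-3)))*7 = ((5 + (50 - 225/2 + (5/2)*25))/(-1 + (50 - 225/2 + (5/2)*25)) + (-2 - 18))*7 = ((5 + (50 - 225/2 + 125/2))/(-1 + (50 - 225/2 + 125/2)) - 20)*7 = ((5 + 0)/(-1 + 0) - 20)*7 = (5/(-1) - 20)*7 = (-1*5 - 20)*7 = (-5 - 20)*7 = -25*7 = -175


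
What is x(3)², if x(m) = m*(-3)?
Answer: 81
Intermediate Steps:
x(m) = -3*m
x(3)² = (-3*3)² = (-9)² = 81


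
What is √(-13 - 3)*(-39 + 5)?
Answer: -136*I ≈ -136.0*I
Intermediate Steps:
√(-13 - 3)*(-39 + 5) = √(-16)*(-34) = (4*I)*(-34) = -136*I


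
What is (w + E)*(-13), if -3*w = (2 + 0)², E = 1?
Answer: 13/3 ≈ 4.3333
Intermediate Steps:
w = -4/3 (w = -(2 + 0)²/3 = -⅓*2² = -⅓*4 = -4/3 ≈ -1.3333)
(w + E)*(-13) = (-4/3 + 1)*(-13) = -⅓*(-13) = 13/3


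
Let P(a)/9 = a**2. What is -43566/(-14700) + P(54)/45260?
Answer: 19646533/5544350 ≈ 3.5435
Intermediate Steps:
P(a) = 9*a**2
-43566/(-14700) + P(54)/45260 = -43566/(-14700) + (9*54**2)/45260 = -43566*(-1/14700) + (9*2916)*(1/45260) = 7261/2450 + 26244*(1/45260) = 7261/2450 + 6561/11315 = 19646533/5544350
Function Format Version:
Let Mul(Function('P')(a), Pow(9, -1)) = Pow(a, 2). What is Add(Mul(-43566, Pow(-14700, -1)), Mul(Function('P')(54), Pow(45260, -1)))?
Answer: Rational(19646533, 5544350) ≈ 3.5435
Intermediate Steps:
Function('P')(a) = Mul(9, Pow(a, 2))
Add(Mul(-43566, Pow(-14700, -1)), Mul(Function('P')(54), Pow(45260, -1))) = Add(Mul(-43566, Pow(-14700, -1)), Mul(Mul(9, Pow(54, 2)), Pow(45260, -1))) = Add(Mul(-43566, Rational(-1, 14700)), Mul(Mul(9, 2916), Rational(1, 45260))) = Add(Rational(7261, 2450), Mul(26244, Rational(1, 45260))) = Add(Rational(7261, 2450), Rational(6561, 11315)) = Rational(19646533, 5544350)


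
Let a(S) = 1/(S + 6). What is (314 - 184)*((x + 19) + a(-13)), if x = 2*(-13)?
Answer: -6500/7 ≈ -928.57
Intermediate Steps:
a(S) = 1/(6 + S)
x = -26
(314 - 184)*((x + 19) + a(-13)) = (314 - 184)*((-26 + 19) + 1/(6 - 13)) = 130*(-7 + 1/(-7)) = 130*(-7 - ⅐) = 130*(-50/7) = -6500/7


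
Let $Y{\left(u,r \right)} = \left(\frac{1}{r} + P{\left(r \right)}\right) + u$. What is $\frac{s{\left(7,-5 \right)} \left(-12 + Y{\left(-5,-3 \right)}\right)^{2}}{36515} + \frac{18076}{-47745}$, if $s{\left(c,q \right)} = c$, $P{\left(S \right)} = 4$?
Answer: $- \frac{120125828}{348681735} \approx -0.34451$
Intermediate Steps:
$Y{\left(u,r \right)} = 4 + u + \frac{1}{r}$ ($Y{\left(u,r \right)} = \left(\frac{1}{r} + 4\right) + u = \left(4 + \frac{1}{r}\right) + u = 4 + u + \frac{1}{r}$)
$\frac{s{\left(7,-5 \right)} \left(-12 + Y{\left(-5,-3 \right)}\right)^{2}}{36515} + \frac{18076}{-47745} = \frac{7 \left(-12 + \left(4 - 5 + \frac{1}{-3}\right)\right)^{2}}{36515} + \frac{18076}{-47745} = 7 \left(-12 - \frac{4}{3}\right)^{2} \cdot \frac{1}{36515} + 18076 \left(- \frac{1}{47745}\right) = 7 \left(-12 - \frac{4}{3}\right)^{2} \cdot \frac{1}{36515} - \frac{18076}{47745} = 7 \left(- \frac{40}{3}\right)^{2} \cdot \frac{1}{36515} - \frac{18076}{47745} = 7 \cdot \frac{1600}{9} \cdot \frac{1}{36515} - \frac{18076}{47745} = \frac{11200}{9} \cdot \frac{1}{36515} - \frac{18076}{47745} = \frac{2240}{65727} - \frac{18076}{47745} = - \frac{120125828}{348681735}$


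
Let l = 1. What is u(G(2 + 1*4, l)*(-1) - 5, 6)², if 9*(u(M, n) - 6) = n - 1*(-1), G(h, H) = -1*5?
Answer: 3721/81 ≈ 45.938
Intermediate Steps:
G(h, H) = -5
u(M, n) = 55/9 + n/9 (u(M, n) = 6 + (n - 1*(-1))/9 = 6 + (n + 1)/9 = 6 + (1 + n)/9 = 6 + (⅑ + n/9) = 55/9 + n/9)
u(G(2 + 1*4, l)*(-1) - 5, 6)² = (55/9 + (⅑)*6)² = (55/9 + ⅔)² = (61/9)² = 3721/81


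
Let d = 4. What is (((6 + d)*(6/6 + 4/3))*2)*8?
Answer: 1120/3 ≈ 373.33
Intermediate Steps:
(((6 + d)*(6/6 + 4/3))*2)*8 = (((6 + 4)*(6/6 + 4/3))*2)*8 = ((10*(6*(⅙) + 4*(⅓)))*2)*8 = ((10*(1 + 4/3))*2)*8 = ((10*(7/3))*2)*8 = ((70/3)*2)*8 = (140/3)*8 = 1120/3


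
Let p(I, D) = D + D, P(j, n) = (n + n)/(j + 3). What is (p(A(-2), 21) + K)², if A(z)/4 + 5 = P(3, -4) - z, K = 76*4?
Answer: 119716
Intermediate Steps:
P(j, n) = 2*n/(3 + j) (P(j, n) = (2*n)/(3 + j) = 2*n/(3 + j))
K = 304
A(z) = -76/3 - 4*z (A(z) = -20 + 4*(2*(-4)/(3 + 3) - z) = -20 + 4*(2*(-4)/6 - z) = -20 + 4*(2*(-4)*(⅙) - z) = -20 + 4*(-4/3 - z) = -20 + (-16/3 - 4*z) = -76/3 - 4*z)
p(I, D) = 2*D
(p(A(-2), 21) + K)² = (2*21 + 304)² = (42 + 304)² = 346² = 119716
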